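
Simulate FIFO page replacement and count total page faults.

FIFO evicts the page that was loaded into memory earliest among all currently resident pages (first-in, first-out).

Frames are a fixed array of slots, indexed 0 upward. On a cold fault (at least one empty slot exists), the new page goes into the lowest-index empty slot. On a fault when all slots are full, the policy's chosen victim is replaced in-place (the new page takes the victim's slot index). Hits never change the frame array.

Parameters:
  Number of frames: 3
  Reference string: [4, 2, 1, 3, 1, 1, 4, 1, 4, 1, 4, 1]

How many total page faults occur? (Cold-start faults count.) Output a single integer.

Step 0: ref 4 → FAULT, frames=[4,-,-]
Step 1: ref 2 → FAULT, frames=[4,2,-]
Step 2: ref 1 → FAULT, frames=[4,2,1]
Step 3: ref 3 → FAULT (evict 4), frames=[3,2,1]
Step 4: ref 1 → HIT, frames=[3,2,1]
Step 5: ref 1 → HIT, frames=[3,2,1]
Step 6: ref 4 → FAULT (evict 2), frames=[3,4,1]
Step 7: ref 1 → HIT, frames=[3,4,1]
Step 8: ref 4 → HIT, frames=[3,4,1]
Step 9: ref 1 → HIT, frames=[3,4,1]
Step 10: ref 4 → HIT, frames=[3,4,1]
Step 11: ref 1 → HIT, frames=[3,4,1]
Total faults: 5

Answer: 5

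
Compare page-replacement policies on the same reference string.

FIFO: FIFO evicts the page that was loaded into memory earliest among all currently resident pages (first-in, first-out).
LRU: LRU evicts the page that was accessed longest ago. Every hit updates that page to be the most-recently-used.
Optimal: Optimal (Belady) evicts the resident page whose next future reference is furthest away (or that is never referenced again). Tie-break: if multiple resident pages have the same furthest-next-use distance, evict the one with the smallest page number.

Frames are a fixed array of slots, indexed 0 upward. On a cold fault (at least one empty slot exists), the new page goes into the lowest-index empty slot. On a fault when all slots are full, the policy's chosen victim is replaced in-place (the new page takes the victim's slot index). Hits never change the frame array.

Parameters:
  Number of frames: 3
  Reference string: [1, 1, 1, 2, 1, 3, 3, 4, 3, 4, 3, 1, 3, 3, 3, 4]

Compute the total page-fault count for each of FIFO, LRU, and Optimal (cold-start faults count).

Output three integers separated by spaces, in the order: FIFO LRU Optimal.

--- FIFO ---
  step 0: ref 1 -> FAULT, frames=[1,-,-] (faults so far: 1)
  step 1: ref 1 -> HIT, frames=[1,-,-] (faults so far: 1)
  step 2: ref 1 -> HIT, frames=[1,-,-] (faults so far: 1)
  step 3: ref 2 -> FAULT, frames=[1,2,-] (faults so far: 2)
  step 4: ref 1 -> HIT, frames=[1,2,-] (faults so far: 2)
  step 5: ref 3 -> FAULT, frames=[1,2,3] (faults so far: 3)
  step 6: ref 3 -> HIT, frames=[1,2,3] (faults so far: 3)
  step 7: ref 4 -> FAULT, evict 1, frames=[4,2,3] (faults so far: 4)
  step 8: ref 3 -> HIT, frames=[4,2,3] (faults so far: 4)
  step 9: ref 4 -> HIT, frames=[4,2,3] (faults so far: 4)
  step 10: ref 3 -> HIT, frames=[4,2,3] (faults so far: 4)
  step 11: ref 1 -> FAULT, evict 2, frames=[4,1,3] (faults so far: 5)
  step 12: ref 3 -> HIT, frames=[4,1,3] (faults so far: 5)
  step 13: ref 3 -> HIT, frames=[4,1,3] (faults so far: 5)
  step 14: ref 3 -> HIT, frames=[4,1,3] (faults so far: 5)
  step 15: ref 4 -> HIT, frames=[4,1,3] (faults so far: 5)
  FIFO total faults: 5
--- LRU ---
  step 0: ref 1 -> FAULT, frames=[1,-,-] (faults so far: 1)
  step 1: ref 1 -> HIT, frames=[1,-,-] (faults so far: 1)
  step 2: ref 1 -> HIT, frames=[1,-,-] (faults so far: 1)
  step 3: ref 2 -> FAULT, frames=[1,2,-] (faults so far: 2)
  step 4: ref 1 -> HIT, frames=[1,2,-] (faults so far: 2)
  step 5: ref 3 -> FAULT, frames=[1,2,3] (faults so far: 3)
  step 6: ref 3 -> HIT, frames=[1,2,3] (faults so far: 3)
  step 7: ref 4 -> FAULT, evict 2, frames=[1,4,3] (faults so far: 4)
  step 8: ref 3 -> HIT, frames=[1,4,3] (faults so far: 4)
  step 9: ref 4 -> HIT, frames=[1,4,3] (faults so far: 4)
  step 10: ref 3 -> HIT, frames=[1,4,3] (faults so far: 4)
  step 11: ref 1 -> HIT, frames=[1,4,3] (faults so far: 4)
  step 12: ref 3 -> HIT, frames=[1,4,3] (faults so far: 4)
  step 13: ref 3 -> HIT, frames=[1,4,3] (faults so far: 4)
  step 14: ref 3 -> HIT, frames=[1,4,3] (faults so far: 4)
  step 15: ref 4 -> HIT, frames=[1,4,3] (faults so far: 4)
  LRU total faults: 4
--- Optimal ---
  step 0: ref 1 -> FAULT, frames=[1,-,-] (faults so far: 1)
  step 1: ref 1 -> HIT, frames=[1,-,-] (faults so far: 1)
  step 2: ref 1 -> HIT, frames=[1,-,-] (faults so far: 1)
  step 3: ref 2 -> FAULT, frames=[1,2,-] (faults so far: 2)
  step 4: ref 1 -> HIT, frames=[1,2,-] (faults so far: 2)
  step 5: ref 3 -> FAULT, frames=[1,2,3] (faults so far: 3)
  step 6: ref 3 -> HIT, frames=[1,2,3] (faults so far: 3)
  step 7: ref 4 -> FAULT, evict 2, frames=[1,4,3] (faults so far: 4)
  step 8: ref 3 -> HIT, frames=[1,4,3] (faults so far: 4)
  step 9: ref 4 -> HIT, frames=[1,4,3] (faults so far: 4)
  step 10: ref 3 -> HIT, frames=[1,4,3] (faults so far: 4)
  step 11: ref 1 -> HIT, frames=[1,4,3] (faults so far: 4)
  step 12: ref 3 -> HIT, frames=[1,4,3] (faults so far: 4)
  step 13: ref 3 -> HIT, frames=[1,4,3] (faults so far: 4)
  step 14: ref 3 -> HIT, frames=[1,4,3] (faults so far: 4)
  step 15: ref 4 -> HIT, frames=[1,4,3] (faults so far: 4)
  Optimal total faults: 4

Answer: 5 4 4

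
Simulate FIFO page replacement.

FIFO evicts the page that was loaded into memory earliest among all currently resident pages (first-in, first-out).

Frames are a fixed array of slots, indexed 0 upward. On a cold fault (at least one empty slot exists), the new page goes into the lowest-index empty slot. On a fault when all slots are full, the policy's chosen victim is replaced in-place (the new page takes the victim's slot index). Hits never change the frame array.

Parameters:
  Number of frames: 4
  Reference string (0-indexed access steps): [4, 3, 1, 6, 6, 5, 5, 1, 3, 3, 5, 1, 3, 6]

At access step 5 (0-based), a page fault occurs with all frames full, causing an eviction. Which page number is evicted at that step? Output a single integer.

Step 0: ref 4 -> FAULT, frames=[4,-,-,-]
Step 1: ref 3 -> FAULT, frames=[4,3,-,-]
Step 2: ref 1 -> FAULT, frames=[4,3,1,-]
Step 3: ref 6 -> FAULT, frames=[4,3,1,6]
Step 4: ref 6 -> HIT, frames=[4,3,1,6]
Step 5: ref 5 -> FAULT, evict 4, frames=[5,3,1,6]
At step 5: evicted page 4

Answer: 4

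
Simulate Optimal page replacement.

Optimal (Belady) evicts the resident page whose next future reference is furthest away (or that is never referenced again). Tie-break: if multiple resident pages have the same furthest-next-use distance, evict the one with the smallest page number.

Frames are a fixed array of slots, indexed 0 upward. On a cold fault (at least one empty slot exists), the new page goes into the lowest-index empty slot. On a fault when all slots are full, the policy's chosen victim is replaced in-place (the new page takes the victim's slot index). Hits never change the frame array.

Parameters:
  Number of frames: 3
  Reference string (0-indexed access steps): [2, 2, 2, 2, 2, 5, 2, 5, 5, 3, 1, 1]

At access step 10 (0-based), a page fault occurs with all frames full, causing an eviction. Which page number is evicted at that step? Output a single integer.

Answer: 2

Derivation:
Step 0: ref 2 -> FAULT, frames=[2,-,-]
Step 1: ref 2 -> HIT, frames=[2,-,-]
Step 2: ref 2 -> HIT, frames=[2,-,-]
Step 3: ref 2 -> HIT, frames=[2,-,-]
Step 4: ref 2 -> HIT, frames=[2,-,-]
Step 5: ref 5 -> FAULT, frames=[2,5,-]
Step 6: ref 2 -> HIT, frames=[2,5,-]
Step 7: ref 5 -> HIT, frames=[2,5,-]
Step 8: ref 5 -> HIT, frames=[2,5,-]
Step 9: ref 3 -> FAULT, frames=[2,5,3]
Step 10: ref 1 -> FAULT, evict 2, frames=[1,5,3]
At step 10: evicted page 2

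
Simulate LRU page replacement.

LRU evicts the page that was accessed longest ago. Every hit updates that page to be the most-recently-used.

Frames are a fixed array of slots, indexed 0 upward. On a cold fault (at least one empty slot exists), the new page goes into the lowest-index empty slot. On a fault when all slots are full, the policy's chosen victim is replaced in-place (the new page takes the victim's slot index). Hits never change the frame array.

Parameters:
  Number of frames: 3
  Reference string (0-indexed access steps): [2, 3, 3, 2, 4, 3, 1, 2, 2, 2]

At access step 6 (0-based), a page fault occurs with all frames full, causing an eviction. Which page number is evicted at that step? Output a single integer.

Answer: 2

Derivation:
Step 0: ref 2 -> FAULT, frames=[2,-,-]
Step 1: ref 3 -> FAULT, frames=[2,3,-]
Step 2: ref 3 -> HIT, frames=[2,3,-]
Step 3: ref 2 -> HIT, frames=[2,3,-]
Step 4: ref 4 -> FAULT, frames=[2,3,4]
Step 5: ref 3 -> HIT, frames=[2,3,4]
Step 6: ref 1 -> FAULT, evict 2, frames=[1,3,4]
At step 6: evicted page 2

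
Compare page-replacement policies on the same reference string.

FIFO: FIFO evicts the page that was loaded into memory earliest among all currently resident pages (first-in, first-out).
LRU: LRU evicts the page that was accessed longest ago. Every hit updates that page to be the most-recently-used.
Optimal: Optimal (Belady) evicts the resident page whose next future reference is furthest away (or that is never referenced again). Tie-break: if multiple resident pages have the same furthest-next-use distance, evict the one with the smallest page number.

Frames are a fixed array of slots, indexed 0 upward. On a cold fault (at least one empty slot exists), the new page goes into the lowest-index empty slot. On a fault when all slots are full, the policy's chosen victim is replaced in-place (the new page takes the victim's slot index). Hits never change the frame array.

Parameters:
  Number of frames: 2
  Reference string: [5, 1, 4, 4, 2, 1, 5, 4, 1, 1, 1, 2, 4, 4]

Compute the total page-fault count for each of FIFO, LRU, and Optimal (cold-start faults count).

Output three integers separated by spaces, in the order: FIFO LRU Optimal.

Answer: 10 10 7

Derivation:
--- FIFO ---
  step 0: ref 5 -> FAULT, frames=[5,-] (faults so far: 1)
  step 1: ref 1 -> FAULT, frames=[5,1] (faults so far: 2)
  step 2: ref 4 -> FAULT, evict 5, frames=[4,1] (faults so far: 3)
  step 3: ref 4 -> HIT, frames=[4,1] (faults so far: 3)
  step 4: ref 2 -> FAULT, evict 1, frames=[4,2] (faults so far: 4)
  step 5: ref 1 -> FAULT, evict 4, frames=[1,2] (faults so far: 5)
  step 6: ref 5 -> FAULT, evict 2, frames=[1,5] (faults so far: 6)
  step 7: ref 4 -> FAULT, evict 1, frames=[4,5] (faults so far: 7)
  step 8: ref 1 -> FAULT, evict 5, frames=[4,1] (faults so far: 8)
  step 9: ref 1 -> HIT, frames=[4,1] (faults so far: 8)
  step 10: ref 1 -> HIT, frames=[4,1] (faults so far: 8)
  step 11: ref 2 -> FAULT, evict 4, frames=[2,1] (faults so far: 9)
  step 12: ref 4 -> FAULT, evict 1, frames=[2,4] (faults so far: 10)
  step 13: ref 4 -> HIT, frames=[2,4] (faults so far: 10)
  FIFO total faults: 10
--- LRU ---
  step 0: ref 5 -> FAULT, frames=[5,-] (faults so far: 1)
  step 1: ref 1 -> FAULT, frames=[5,1] (faults so far: 2)
  step 2: ref 4 -> FAULT, evict 5, frames=[4,1] (faults so far: 3)
  step 3: ref 4 -> HIT, frames=[4,1] (faults so far: 3)
  step 4: ref 2 -> FAULT, evict 1, frames=[4,2] (faults so far: 4)
  step 5: ref 1 -> FAULT, evict 4, frames=[1,2] (faults so far: 5)
  step 6: ref 5 -> FAULT, evict 2, frames=[1,5] (faults so far: 6)
  step 7: ref 4 -> FAULT, evict 1, frames=[4,5] (faults so far: 7)
  step 8: ref 1 -> FAULT, evict 5, frames=[4,1] (faults so far: 8)
  step 9: ref 1 -> HIT, frames=[4,1] (faults so far: 8)
  step 10: ref 1 -> HIT, frames=[4,1] (faults so far: 8)
  step 11: ref 2 -> FAULT, evict 4, frames=[2,1] (faults so far: 9)
  step 12: ref 4 -> FAULT, evict 1, frames=[2,4] (faults so far: 10)
  step 13: ref 4 -> HIT, frames=[2,4] (faults so far: 10)
  LRU total faults: 10
--- Optimal ---
  step 0: ref 5 -> FAULT, frames=[5,-] (faults so far: 1)
  step 1: ref 1 -> FAULT, frames=[5,1] (faults so far: 2)
  step 2: ref 4 -> FAULT, evict 5, frames=[4,1] (faults so far: 3)
  step 3: ref 4 -> HIT, frames=[4,1] (faults so far: 3)
  step 4: ref 2 -> FAULT, evict 4, frames=[2,1] (faults so far: 4)
  step 5: ref 1 -> HIT, frames=[2,1] (faults so far: 4)
  step 6: ref 5 -> FAULT, evict 2, frames=[5,1] (faults so far: 5)
  step 7: ref 4 -> FAULT, evict 5, frames=[4,1] (faults so far: 6)
  step 8: ref 1 -> HIT, frames=[4,1] (faults so far: 6)
  step 9: ref 1 -> HIT, frames=[4,1] (faults so far: 6)
  step 10: ref 1 -> HIT, frames=[4,1] (faults so far: 6)
  step 11: ref 2 -> FAULT, evict 1, frames=[4,2] (faults so far: 7)
  step 12: ref 4 -> HIT, frames=[4,2] (faults so far: 7)
  step 13: ref 4 -> HIT, frames=[4,2] (faults so far: 7)
  Optimal total faults: 7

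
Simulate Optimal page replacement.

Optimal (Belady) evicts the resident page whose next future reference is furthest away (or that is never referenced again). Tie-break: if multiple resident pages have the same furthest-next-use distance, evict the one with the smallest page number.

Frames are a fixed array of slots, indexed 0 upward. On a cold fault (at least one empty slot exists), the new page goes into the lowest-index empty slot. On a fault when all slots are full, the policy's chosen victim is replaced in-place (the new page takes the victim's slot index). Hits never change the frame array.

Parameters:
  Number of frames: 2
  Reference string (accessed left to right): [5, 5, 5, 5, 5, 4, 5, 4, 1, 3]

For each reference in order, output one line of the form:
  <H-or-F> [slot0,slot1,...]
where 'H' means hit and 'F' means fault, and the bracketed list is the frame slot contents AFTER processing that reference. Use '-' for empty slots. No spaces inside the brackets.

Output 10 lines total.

F [5,-]
H [5,-]
H [5,-]
H [5,-]
H [5,-]
F [5,4]
H [5,4]
H [5,4]
F [5,1]
F [5,3]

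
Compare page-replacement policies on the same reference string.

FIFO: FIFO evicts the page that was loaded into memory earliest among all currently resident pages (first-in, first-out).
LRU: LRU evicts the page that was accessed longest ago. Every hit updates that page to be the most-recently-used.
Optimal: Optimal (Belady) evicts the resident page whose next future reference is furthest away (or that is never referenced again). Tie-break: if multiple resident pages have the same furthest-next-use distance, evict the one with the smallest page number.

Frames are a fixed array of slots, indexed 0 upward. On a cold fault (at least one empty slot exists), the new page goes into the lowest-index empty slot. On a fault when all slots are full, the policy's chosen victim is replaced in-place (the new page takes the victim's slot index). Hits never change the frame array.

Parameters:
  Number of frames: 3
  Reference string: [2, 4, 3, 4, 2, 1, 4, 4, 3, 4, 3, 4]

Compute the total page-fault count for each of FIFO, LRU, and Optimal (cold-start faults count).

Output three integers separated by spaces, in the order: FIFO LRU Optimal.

Answer: 4 5 4

Derivation:
--- FIFO ---
  step 0: ref 2 -> FAULT, frames=[2,-,-] (faults so far: 1)
  step 1: ref 4 -> FAULT, frames=[2,4,-] (faults so far: 2)
  step 2: ref 3 -> FAULT, frames=[2,4,3] (faults so far: 3)
  step 3: ref 4 -> HIT, frames=[2,4,3] (faults so far: 3)
  step 4: ref 2 -> HIT, frames=[2,4,3] (faults so far: 3)
  step 5: ref 1 -> FAULT, evict 2, frames=[1,4,3] (faults so far: 4)
  step 6: ref 4 -> HIT, frames=[1,4,3] (faults so far: 4)
  step 7: ref 4 -> HIT, frames=[1,4,3] (faults so far: 4)
  step 8: ref 3 -> HIT, frames=[1,4,3] (faults so far: 4)
  step 9: ref 4 -> HIT, frames=[1,4,3] (faults so far: 4)
  step 10: ref 3 -> HIT, frames=[1,4,3] (faults so far: 4)
  step 11: ref 4 -> HIT, frames=[1,4,3] (faults so far: 4)
  FIFO total faults: 4
--- LRU ---
  step 0: ref 2 -> FAULT, frames=[2,-,-] (faults so far: 1)
  step 1: ref 4 -> FAULT, frames=[2,4,-] (faults so far: 2)
  step 2: ref 3 -> FAULT, frames=[2,4,3] (faults so far: 3)
  step 3: ref 4 -> HIT, frames=[2,4,3] (faults so far: 3)
  step 4: ref 2 -> HIT, frames=[2,4,3] (faults so far: 3)
  step 5: ref 1 -> FAULT, evict 3, frames=[2,4,1] (faults so far: 4)
  step 6: ref 4 -> HIT, frames=[2,4,1] (faults so far: 4)
  step 7: ref 4 -> HIT, frames=[2,4,1] (faults so far: 4)
  step 8: ref 3 -> FAULT, evict 2, frames=[3,4,1] (faults so far: 5)
  step 9: ref 4 -> HIT, frames=[3,4,1] (faults so far: 5)
  step 10: ref 3 -> HIT, frames=[3,4,1] (faults so far: 5)
  step 11: ref 4 -> HIT, frames=[3,4,1] (faults so far: 5)
  LRU total faults: 5
--- Optimal ---
  step 0: ref 2 -> FAULT, frames=[2,-,-] (faults so far: 1)
  step 1: ref 4 -> FAULT, frames=[2,4,-] (faults so far: 2)
  step 2: ref 3 -> FAULT, frames=[2,4,3] (faults so far: 3)
  step 3: ref 4 -> HIT, frames=[2,4,3] (faults so far: 3)
  step 4: ref 2 -> HIT, frames=[2,4,3] (faults so far: 3)
  step 5: ref 1 -> FAULT, evict 2, frames=[1,4,3] (faults so far: 4)
  step 6: ref 4 -> HIT, frames=[1,4,3] (faults so far: 4)
  step 7: ref 4 -> HIT, frames=[1,4,3] (faults so far: 4)
  step 8: ref 3 -> HIT, frames=[1,4,3] (faults so far: 4)
  step 9: ref 4 -> HIT, frames=[1,4,3] (faults so far: 4)
  step 10: ref 3 -> HIT, frames=[1,4,3] (faults so far: 4)
  step 11: ref 4 -> HIT, frames=[1,4,3] (faults so far: 4)
  Optimal total faults: 4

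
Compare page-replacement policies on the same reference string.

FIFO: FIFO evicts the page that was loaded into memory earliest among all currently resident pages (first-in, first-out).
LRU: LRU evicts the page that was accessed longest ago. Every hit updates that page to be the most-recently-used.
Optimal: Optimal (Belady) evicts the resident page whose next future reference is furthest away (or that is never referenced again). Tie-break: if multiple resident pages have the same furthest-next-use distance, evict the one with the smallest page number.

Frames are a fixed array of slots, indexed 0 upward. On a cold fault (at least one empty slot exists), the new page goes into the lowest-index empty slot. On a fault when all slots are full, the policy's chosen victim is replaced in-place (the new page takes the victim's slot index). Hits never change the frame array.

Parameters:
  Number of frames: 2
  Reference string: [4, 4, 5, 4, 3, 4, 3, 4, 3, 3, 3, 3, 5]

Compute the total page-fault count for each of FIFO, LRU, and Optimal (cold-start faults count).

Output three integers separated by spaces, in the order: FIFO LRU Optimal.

--- FIFO ---
  step 0: ref 4 -> FAULT, frames=[4,-] (faults so far: 1)
  step 1: ref 4 -> HIT, frames=[4,-] (faults so far: 1)
  step 2: ref 5 -> FAULT, frames=[4,5] (faults so far: 2)
  step 3: ref 4 -> HIT, frames=[4,5] (faults so far: 2)
  step 4: ref 3 -> FAULT, evict 4, frames=[3,5] (faults so far: 3)
  step 5: ref 4 -> FAULT, evict 5, frames=[3,4] (faults so far: 4)
  step 6: ref 3 -> HIT, frames=[3,4] (faults so far: 4)
  step 7: ref 4 -> HIT, frames=[3,4] (faults so far: 4)
  step 8: ref 3 -> HIT, frames=[3,4] (faults so far: 4)
  step 9: ref 3 -> HIT, frames=[3,4] (faults so far: 4)
  step 10: ref 3 -> HIT, frames=[3,4] (faults so far: 4)
  step 11: ref 3 -> HIT, frames=[3,4] (faults so far: 4)
  step 12: ref 5 -> FAULT, evict 3, frames=[5,4] (faults so far: 5)
  FIFO total faults: 5
--- LRU ---
  step 0: ref 4 -> FAULT, frames=[4,-] (faults so far: 1)
  step 1: ref 4 -> HIT, frames=[4,-] (faults so far: 1)
  step 2: ref 5 -> FAULT, frames=[4,5] (faults so far: 2)
  step 3: ref 4 -> HIT, frames=[4,5] (faults so far: 2)
  step 4: ref 3 -> FAULT, evict 5, frames=[4,3] (faults so far: 3)
  step 5: ref 4 -> HIT, frames=[4,3] (faults so far: 3)
  step 6: ref 3 -> HIT, frames=[4,3] (faults so far: 3)
  step 7: ref 4 -> HIT, frames=[4,3] (faults so far: 3)
  step 8: ref 3 -> HIT, frames=[4,3] (faults so far: 3)
  step 9: ref 3 -> HIT, frames=[4,3] (faults so far: 3)
  step 10: ref 3 -> HIT, frames=[4,3] (faults so far: 3)
  step 11: ref 3 -> HIT, frames=[4,3] (faults so far: 3)
  step 12: ref 5 -> FAULT, evict 4, frames=[5,3] (faults so far: 4)
  LRU total faults: 4
--- Optimal ---
  step 0: ref 4 -> FAULT, frames=[4,-] (faults so far: 1)
  step 1: ref 4 -> HIT, frames=[4,-] (faults so far: 1)
  step 2: ref 5 -> FAULT, frames=[4,5] (faults so far: 2)
  step 3: ref 4 -> HIT, frames=[4,5] (faults so far: 2)
  step 4: ref 3 -> FAULT, evict 5, frames=[4,3] (faults so far: 3)
  step 5: ref 4 -> HIT, frames=[4,3] (faults so far: 3)
  step 6: ref 3 -> HIT, frames=[4,3] (faults so far: 3)
  step 7: ref 4 -> HIT, frames=[4,3] (faults so far: 3)
  step 8: ref 3 -> HIT, frames=[4,3] (faults so far: 3)
  step 9: ref 3 -> HIT, frames=[4,3] (faults so far: 3)
  step 10: ref 3 -> HIT, frames=[4,3] (faults so far: 3)
  step 11: ref 3 -> HIT, frames=[4,3] (faults so far: 3)
  step 12: ref 5 -> FAULT, evict 3, frames=[4,5] (faults so far: 4)
  Optimal total faults: 4

Answer: 5 4 4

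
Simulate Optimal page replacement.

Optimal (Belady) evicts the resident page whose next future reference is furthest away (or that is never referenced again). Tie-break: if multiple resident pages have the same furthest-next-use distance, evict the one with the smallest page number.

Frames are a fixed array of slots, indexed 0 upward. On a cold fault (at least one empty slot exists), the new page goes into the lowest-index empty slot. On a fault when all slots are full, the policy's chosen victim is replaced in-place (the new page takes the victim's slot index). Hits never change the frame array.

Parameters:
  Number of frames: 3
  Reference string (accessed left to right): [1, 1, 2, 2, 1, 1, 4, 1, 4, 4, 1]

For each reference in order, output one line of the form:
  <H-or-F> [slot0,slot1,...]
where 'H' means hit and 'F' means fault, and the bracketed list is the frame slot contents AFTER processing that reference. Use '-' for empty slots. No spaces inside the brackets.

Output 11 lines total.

F [1,-,-]
H [1,-,-]
F [1,2,-]
H [1,2,-]
H [1,2,-]
H [1,2,-]
F [1,2,4]
H [1,2,4]
H [1,2,4]
H [1,2,4]
H [1,2,4]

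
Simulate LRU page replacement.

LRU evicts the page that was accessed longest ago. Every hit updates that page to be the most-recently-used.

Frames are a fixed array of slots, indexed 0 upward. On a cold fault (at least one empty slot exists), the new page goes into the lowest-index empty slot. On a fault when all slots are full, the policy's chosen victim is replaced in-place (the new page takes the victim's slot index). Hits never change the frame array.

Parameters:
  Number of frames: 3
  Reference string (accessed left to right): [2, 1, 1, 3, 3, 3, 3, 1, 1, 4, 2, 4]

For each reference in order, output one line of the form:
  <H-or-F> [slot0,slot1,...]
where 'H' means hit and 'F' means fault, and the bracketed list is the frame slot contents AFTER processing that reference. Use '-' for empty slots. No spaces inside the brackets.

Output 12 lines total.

F [2,-,-]
F [2,1,-]
H [2,1,-]
F [2,1,3]
H [2,1,3]
H [2,1,3]
H [2,1,3]
H [2,1,3]
H [2,1,3]
F [4,1,3]
F [4,1,2]
H [4,1,2]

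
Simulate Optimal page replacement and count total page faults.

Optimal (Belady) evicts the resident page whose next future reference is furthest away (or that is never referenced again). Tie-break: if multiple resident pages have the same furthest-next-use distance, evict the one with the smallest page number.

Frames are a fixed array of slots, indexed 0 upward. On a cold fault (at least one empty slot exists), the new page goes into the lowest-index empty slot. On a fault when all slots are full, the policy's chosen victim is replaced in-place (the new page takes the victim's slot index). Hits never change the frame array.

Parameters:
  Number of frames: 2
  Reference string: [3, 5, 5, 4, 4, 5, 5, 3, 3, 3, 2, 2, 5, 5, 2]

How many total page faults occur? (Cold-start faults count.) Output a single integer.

Step 0: ref 3 → FAULT, frames=[3,-]
Step 1: ref 5 → FAULT, frames=[3,5]
Step 2: ref 5 → HIT, frames=[3,5]
Step 3: ref 4 → FAULT (evict 3), frames=[4,5]
Step 4: ref 4 → HIT, frames=[4,5]
Step 5: ref 5 → HIT, frames=[4,5]
Step 6: ref 5 → HIT, frames=[4,5]
Step 7: ref 3 → FAULT (evict 4), frames=[3,5]
Step 8: ref 3 → HIT, frames=[3,5]
Step 9: ref 3 → HIT, frames=[3,5]
Step 10: ref 2 → FAULT (evict 3), frames=[2,5]
Step 11: ref 2 → HIT, frames=[2,5]
Step 12: ref 5 → HIT, frames=[2,5]
Step 13: ref 5 → HIT, frames=[2,5]
Step 14: ref 2 → HIT, frames=[2,5]
Total faults: 5

Answer: 5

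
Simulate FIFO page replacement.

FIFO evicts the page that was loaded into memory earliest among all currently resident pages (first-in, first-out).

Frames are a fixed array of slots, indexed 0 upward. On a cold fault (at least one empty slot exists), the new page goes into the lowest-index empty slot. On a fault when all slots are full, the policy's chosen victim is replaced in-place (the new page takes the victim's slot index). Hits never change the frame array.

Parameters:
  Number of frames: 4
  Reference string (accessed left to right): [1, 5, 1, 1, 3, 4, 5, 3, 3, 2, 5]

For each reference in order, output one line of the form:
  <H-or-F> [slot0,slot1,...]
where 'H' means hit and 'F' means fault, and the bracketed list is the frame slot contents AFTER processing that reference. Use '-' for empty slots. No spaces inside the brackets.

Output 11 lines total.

F [1,-,-,-]
F [1,5,-,-]
H [1,5,-,-]
H [1,5,-,-]
F [1,5,3,-]
F [1,5,3,4]
H [1,5,3,4]
H [1,5,3,4]
H [1,5,3,4]
F [2,5,3,4]
H [2,5,3,4]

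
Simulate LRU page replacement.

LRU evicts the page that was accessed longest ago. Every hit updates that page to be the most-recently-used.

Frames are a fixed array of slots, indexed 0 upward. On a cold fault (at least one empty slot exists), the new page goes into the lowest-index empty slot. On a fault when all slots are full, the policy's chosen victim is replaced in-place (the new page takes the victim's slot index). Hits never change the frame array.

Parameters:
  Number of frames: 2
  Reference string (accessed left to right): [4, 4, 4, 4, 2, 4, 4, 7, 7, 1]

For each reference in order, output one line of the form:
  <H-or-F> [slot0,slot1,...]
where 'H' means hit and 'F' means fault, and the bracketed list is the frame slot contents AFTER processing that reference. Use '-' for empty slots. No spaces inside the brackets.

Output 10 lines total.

F [4,-]
H [4,-]
H [4,-]
H [4,-]
F [4,2]
H [4,2]
H [4,2]
F [4,7]
H [4,7]
F [1,7]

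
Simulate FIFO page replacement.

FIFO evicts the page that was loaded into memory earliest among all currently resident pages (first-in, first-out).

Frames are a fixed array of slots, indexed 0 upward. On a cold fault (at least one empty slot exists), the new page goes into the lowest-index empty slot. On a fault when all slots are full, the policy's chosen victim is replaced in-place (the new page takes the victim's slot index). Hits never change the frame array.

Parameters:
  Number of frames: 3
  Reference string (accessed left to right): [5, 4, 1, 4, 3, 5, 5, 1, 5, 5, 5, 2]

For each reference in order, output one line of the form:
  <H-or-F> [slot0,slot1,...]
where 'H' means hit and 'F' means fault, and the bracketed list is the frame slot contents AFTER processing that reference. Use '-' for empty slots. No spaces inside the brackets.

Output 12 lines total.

F [5,-,-]
F [5,4,-]
F [5,4,1]
H [5,4,1]
F [3,4,1]
F [3,5,1]
H [3,5,1]
H [3,5,1]
H [3,5,1]
H [3,5,1]
H [3,5,1]
F [3,5,2]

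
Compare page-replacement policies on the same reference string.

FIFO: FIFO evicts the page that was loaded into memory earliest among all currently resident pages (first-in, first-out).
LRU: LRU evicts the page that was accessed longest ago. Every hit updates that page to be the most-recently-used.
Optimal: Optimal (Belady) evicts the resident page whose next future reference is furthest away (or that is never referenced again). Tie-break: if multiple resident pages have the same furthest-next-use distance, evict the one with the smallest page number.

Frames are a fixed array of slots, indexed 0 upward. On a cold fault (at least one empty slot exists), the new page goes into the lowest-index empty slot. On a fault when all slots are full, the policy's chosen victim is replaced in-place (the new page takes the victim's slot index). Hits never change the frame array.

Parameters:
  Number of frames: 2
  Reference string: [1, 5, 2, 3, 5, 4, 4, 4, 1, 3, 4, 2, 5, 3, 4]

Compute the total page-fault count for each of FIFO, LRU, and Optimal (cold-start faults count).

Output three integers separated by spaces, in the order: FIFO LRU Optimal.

--- FIFO ---
  step 0: ref 1 -> FAULT, frames=[1,-] (faults so far: 1)
  step 1: ref 5 -> FAULT, frames=[1,5] (faults so far: 2)
  step 2: ref 2 -> FAULT, evict 1, frames=[2,5] (faults so far: 3)
  step 3: ref 3 -> FAULT, evict 5, frames=[2,3] (faults so far: 4)
  step 4: ref 5 -> FAULT, evict 2, frames=[5,3] (faults so far: 5)
  step 5: ref 4 -> FAULT, evict 3, frames=[5,4] (faults so far: 6)
  step 6: ref 4 -> HIT, frames=[5,4] (faults so far: 6)
  step 7: ref 4 -> HIT, frames=[5,4] (faults so far: 6)
  step 8: ref 1 -> FAULT, evict 5, frames=[1,4] (faults so far: 7)
  step 9: ref 3 -> FAULT, evict 4, frames=[1,3] (faults so far: 8)
  step 10: ref 4 -> FAULT, evict 1, frames=[4,3] (faults so far: 9)
  step 11: ref 2 -> FAULT, evict 3, frames=[4,2] (faults so far: 10)
  step 12: ref 5 -> FAULT, evict 4, frames=[5,2] (faults so far: 11)
  step 13: ref 3 -> FAULT, evict 2, frames=[5,3] (faults so far: 12)
  step 14: ref 4 -> FAULT, evict 5, frames=[4,3] (faults so far: 13)
  FIFO total faults: 13
--- LRU ---
  step 0: ref 1 -> FAULT, frames=[1,-] (faults so far: 1)
  step 1: ref 5 -> FAULT, frames=[1,5] (faults so far: 2)
  step 2: ref 2 -> FAULT, evict 1, frames=[2,5] (faults so far: 3)
  step 3: ref 3 -> FAULT, evict 5, frames=[2,3] (faults so far: 4)
  step 4: ref 5 -> FAULT, evict 2, frames=[5,3] (faults so far: 5)
  step 5: ref 4 -> FAULT, evict 3, frames=[5,4] (faults so far: 6)
  step 6: ref 4 -> HIT, frames=[5,4] (faults so far: 6)
  step 7: ref 4 -> HIT, frames=[5,4] (faults so far: 6)
  step 8: ref 1 -> FAULT, evict 5, frames=[1,4] (faults so far: 7)
  step 9: ref 3 -> FAULT, evict 4, frames=[1,3] (faults so far: 8)
  step 10: ref 4 -> FAULT, evict 1, frames=[4,3] (faults so far: 9)
  step 11: ref 2 -> FAULT, evict 3, frames=[4,2] (faults so far: 10)
  step 12: ref 5 -> FAULT, evict 4, frames=[5,2] (faults so far: 11)
  step 13: ref 3 -> FAULT, evict 2, frames=[5,3] (faults so far: 12)
  step 14: ref 4 -> FAULT, evict 5, frames=[4,3] (faults so far: 13)
  LRU total faults: 13
--- Optimal ---
  step 0: ref 1 -> FAULT, frames=[1,-] (faults so far: 1)
  step 1: ref 5 -> FAULT, frames=[1,5] (faults so far: 2)
  step 2: ref 2 -> FAULT, evict 1, frames=[2,5] (faults so far: 3)
  step 3: ref 3 -> FAULT, evict 2, frames=[3,5] (faults so far: 4)
  step 4: ref 5 -> HIT, frames=[3,5] (faults so far: 4)
  step 5: ref 4 -> FAULT, evict 5, frames=[3,4] (faults so far: 5)
  step 6: ref 4 -> HIT, frames=[3,4] (faults so far: 5)
  step 7: ref 4 -> HIT, frames=[3,4] (faults so far: 5)
  step 8: ref 1 -> FAULT, evict 4, frames=[3,1] (faults so far: 6)
  step 9: ref 3 -> HIT, frames=[3,1] (faults so far: 6)
  step 10: ref 4 -> FAULT, evict 1, frames=[3,4] (faults so far: 7)
  step 11: ref 2 -> FAULT, evict 4, frames=[3,2] (faults so far: 8)
  step 12: ref 5 -> FAULT, evict 2, frames=[3,5] (faults so far: 9)
  step 13: ref 3 -> HIT, frames=[3,5] (faults so far: 9)
  step 14: ref 4 -> FAULT, evict 3, frames=[4,5] (faults so far: 10)
  Optimal total faults: 10

Answer: 13 13 10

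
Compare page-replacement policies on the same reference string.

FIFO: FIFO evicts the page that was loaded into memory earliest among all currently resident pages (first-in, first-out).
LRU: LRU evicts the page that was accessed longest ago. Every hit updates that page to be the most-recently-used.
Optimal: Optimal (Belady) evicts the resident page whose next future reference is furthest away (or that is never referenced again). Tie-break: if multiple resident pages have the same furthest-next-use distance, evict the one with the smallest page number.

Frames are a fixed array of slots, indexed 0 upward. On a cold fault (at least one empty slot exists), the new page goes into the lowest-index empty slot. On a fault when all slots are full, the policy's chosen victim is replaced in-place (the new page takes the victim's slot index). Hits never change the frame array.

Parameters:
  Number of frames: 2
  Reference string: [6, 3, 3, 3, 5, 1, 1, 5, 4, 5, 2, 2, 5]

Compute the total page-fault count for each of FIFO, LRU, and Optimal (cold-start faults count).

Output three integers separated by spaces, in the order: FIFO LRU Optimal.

Answer: 7 6 6

Derivation:
--- FIFO ---
  step 0: ref 6 -> FAULT, frames=[6,-] (faults so far: 1)
  step 1: ref 3 -> FAULT, frames=[6,3] (faults so far: 2)
  step 2: ref 3 -> HIT, frames=[6,3] (faults so far: 2)
  step 3: ref 3 -> HIT, frames=[6,3] (faults so far: 2)
  step 4: ref 5 -> FAULT, evict 6, frames=[5,3] (faults so far: 3)
  step 5: ref 1 -> FAULT, evict 3, frames=[5,1] (faults so far: 4)
  step 6: ref 1 -> HIT, frames=[5,1] (faults so far: 4)
  step 7: ref 5 -> HIT, frames=[5,1] (faults so far: 4)
  step 8: ref 4 -> FAULT, evict 5, frames=[4,1] (faults so far: 5)
  step 9: ref 5 -> FAULT, evict 1, frames=[4,5] (faults so far: 6)
  step 10: ref 2 -> FAULT, evict 4, frames=[2,5] (faults so far: 7)
  step 11: ref 2 -> HIT, frames=[2,5] (faults so far: 7)
  step 12: ref 5 -> HIT, frames=[2,5] (faults so far: 7)
  FIFO total faults: 7
--- LRU ---
  step 0: ref 6 -> FAULT, frames=[6,-] (faults so far: 1)
  step 1: ref 3 -> FAULT, frames=[6,3] (faults so far: 2)
  step 2: ref 3 -> HIT, frames=[6,3] (faults so far: 2)
  step 3: ref 3 -> HIT, frames=[6,3] (faults so far: 2)
  step 4: ref 5 -> FAULT, evict 6, frames=[5,3] (faults so far: 3)
  step 5: ref 1 -> FAULT, evict 3, frames=[5,1] (faults so far: 4)
  step 6: ref 1 -> HIT, frames=[5,1] (faults so far: 4)
  step 7: ref 5 -> HIT, frames=[5,1] (faults so far: 4)
  step 8: ref 4 -> FAULT, evict 1, frames=[5,4] (faults so far: 5)
  step 9: ref 5 -> HIT, frames=[5,4] (faults so far: 5)
  step 10: ref 2 -> FAULT, evict 4, frames=[5,2] (faults so far: 6)
  step 11: ref 2 -> HIT, frames=[5,2] (faults so far: 6)
  step 12: ref 5 -> HIT, frames=[5,2] (faults so far: 6)
  LRU total faults: 6
--- Optimal ---
  step 0: ref 6 -> FAULT, frames=[6,-] (faults so far: 1)
  step 1: ref 3 -> FAULT, frames=[6,3] (faults so far: 2)
  step 2: ref 3 -> HIT, frames=[6,3] (faults so far: 2)
  step 3: ref 3 -> HIT, frames=[6,3] (faults so far: 2)
  step 4: ref 5 -> FAULT, evict 3, frames=[6,5] (faults so far: 3)
  step 5: ref 1 -> FAULT, evict 6, frames=[1,5] (faults so far: 4)
  step 6: ref 1 -> HIT, frames=[1,5] (faults so far: 4)
  step 7: ref 5 -> HIT, frames=[1,5] (faults so far: 4)
  step 8: ref 4 -> FAULT, evict 1, frames=[4,5] (faults so far: 5)
  step 9: ref 5 -> HIT, frames=[4,5] (faults so far: 5)
  step 10: ref 2 -> FAULT, evict 4, frames=[2,5] (faults so far: 6)
  step 11: ref 2 -> HIT, frames=[2,5] (faults so far: 6)
  step 12: ref 5 -> HIT, frames=[2,5] (faults so far: 6)
  Optimal total faults: 6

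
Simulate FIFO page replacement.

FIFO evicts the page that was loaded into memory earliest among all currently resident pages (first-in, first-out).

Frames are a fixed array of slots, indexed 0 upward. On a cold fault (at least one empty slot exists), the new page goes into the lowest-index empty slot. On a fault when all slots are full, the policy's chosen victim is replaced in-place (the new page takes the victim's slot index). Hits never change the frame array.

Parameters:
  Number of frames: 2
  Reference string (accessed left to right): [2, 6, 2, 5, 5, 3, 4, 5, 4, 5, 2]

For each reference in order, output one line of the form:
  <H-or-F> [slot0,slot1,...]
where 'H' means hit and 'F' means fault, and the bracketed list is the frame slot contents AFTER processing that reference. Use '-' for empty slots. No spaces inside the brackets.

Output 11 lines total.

F [2,-]
F [2,6]
H [2,6]
F [5,6]
H [5,6]
F [5,3]
F [4,3]
F [4,5]
H [4,5]
H [4,5]
F [2,5]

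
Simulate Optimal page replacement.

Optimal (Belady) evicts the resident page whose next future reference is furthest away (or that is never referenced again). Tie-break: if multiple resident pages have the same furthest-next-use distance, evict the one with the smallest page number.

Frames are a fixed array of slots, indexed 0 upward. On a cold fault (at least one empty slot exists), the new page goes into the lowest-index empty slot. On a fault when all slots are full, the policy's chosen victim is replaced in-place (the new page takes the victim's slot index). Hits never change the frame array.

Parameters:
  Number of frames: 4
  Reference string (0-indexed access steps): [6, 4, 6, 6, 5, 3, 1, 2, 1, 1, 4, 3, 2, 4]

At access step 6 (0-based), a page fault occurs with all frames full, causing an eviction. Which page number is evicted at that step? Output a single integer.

Answer: 5

Derivation:
Step 0: ref 6 -> FAULT, frames=[6,-,-,-]
Step 1: ref 4 -> FAULT, frames=[6,4,-,-]
Step 2: ref 6 -> HIT, frames=[6,4,-,-]
Step 3: ref 6 -> HIT, frames=[6,4,-,-]
Step 4: ref 5 -> FAULT, frames=[6,4,5,-]
Step 5: ref 3 -> FAULT, frames=[6,4,5,3]
Step 6: ref 1 -> FAULT, evict 5, frames=[6,4,1,3]
At step 6: evicted page 5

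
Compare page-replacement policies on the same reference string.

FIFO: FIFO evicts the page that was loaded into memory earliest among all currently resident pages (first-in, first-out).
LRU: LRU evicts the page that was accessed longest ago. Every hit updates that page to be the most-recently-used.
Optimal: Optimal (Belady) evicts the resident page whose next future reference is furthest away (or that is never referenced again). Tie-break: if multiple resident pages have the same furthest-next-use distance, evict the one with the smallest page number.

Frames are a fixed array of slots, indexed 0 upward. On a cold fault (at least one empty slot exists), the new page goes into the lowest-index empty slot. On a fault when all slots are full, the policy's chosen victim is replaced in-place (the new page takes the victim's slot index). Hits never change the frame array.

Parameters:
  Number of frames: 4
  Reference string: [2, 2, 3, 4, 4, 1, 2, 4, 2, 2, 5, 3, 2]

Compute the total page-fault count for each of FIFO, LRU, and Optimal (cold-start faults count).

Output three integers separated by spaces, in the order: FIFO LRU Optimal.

--- FIFO ---
  step 0: ref 2 -> FAULT, frames=[2,-,-,-] (faults so far: 1)
  step 1: ref 2 -> HIT, frames=[2,-,-,-] (faults so far: 1)
  step 2: ref 3 -> FAULT, frames=[2,3,-,-] (faults so far: 2)
  step 3: ref 4 -> FAULT, frames=[2,3,4,-] (faults so far: 3)
  step 4: ref 4 -> HIT, frames=[2,3,4,-] (faults so far: 3)
  step 5: ref 1 -> FAULT, frames=[2,3,4,1] (faults so far: 4)
  step 6: ref 2 -> HIT, frames=[2,3,4,1] (faults so far: 4)
  step 7: ref 4 -> HIT, frames=[2,3,4,1] (faults so far: 4)
  step 8: ref 2 -> HIT, frames=[2,3,4,1] (faults so far: 4)
  step 9: ref 2 -> HIT, frames=[2,3,4,1] (faults so far: 4)
  step 10: ref 5 -> FAULT, evict 2, frames=[5,3,4,1] (faults so far: 5)
  step 11: ref 3 -> HIT, frames=[5,3,4,1] (faults so far: 5)
  step 12: ref 2 -> FAULT, evict 3, frames=[5,2,4,1] (faults so far: 6)
  FIFO total faults: 6
--- LRU ---
  step 0: ref 2 -> FAULT, frames=[2,-,-,-] (faults so far: 1)
  step 1: ref 2 -> HIT, frames=[2,-,-,-] (faults so far: 1)
  step 2: ref 3 -> FAULT, frames=[2,3,-,-] (faults so far: 2)
  step 3: ref 4 -> FAULT, frames=[2,3,4,-] (faults so far: 3)
  step 4: ref 4 -> HIT, frames=[2,3,4,-] (faults so far: 3)
  step 5: ref 1 -> FAULT, frames=[2,3,4,1] (faults so far: 4)
  step 6: ref 2 -> HIT, frames=[2,3,4,1] (faults so far: 4)
  step 7: ref 4 -> HIT, frames=[2,3,4,1] (faults so far: 4)
  step 8: ref 2 -> HIT, frames=[2,3,4,1] (faults so far: 4)
  step 9: ref 2 -> HIT, frames=[2,3,4,1] (faults so far: 4)
  step 10: ref 5 -> FAULT, evict 3, frames=[2,5,4,1] (faults so far: 5)
  step 11: ref 3 -> FAULT, evict 1, frames=[2,5,4,3] (faults so far: 6)
  step 12: ref 2 -> HIT, frames=[2,5,4,3] (faults so far: 6)
  LRU total faults: 6
--- Optimal ---
  step 0: ref 2 -> FAULT, frames=[2,-,-,-] (faults so far: 1)
  step 1: ref 2 -> HIT, frames=[2,-,-,-] (faults so far: 1)
  step 2: ref 3 -> FAULT, frames=[2,3,-,-] (faults so far: 2)
  step 3: ref 4 -> FAULT, frames=[2,3,4,-] (faults so far: 3)
  step 4: ref 4 -> HIT, frames=[2,3,4,-] (faults so far: 3)
  step 5: ref 1 -> FAULT, frames=[2,3,4,1] (faults so far: 4)
  step 6: ref 2 -> HIT, frames=[2,3,4,1] (faults so far: 4)
  step 7: ref 4 -> HIT, frames=[2,3,4,1] (faults so far: 4)
  step 8: ref 2 -> HIT, frames=[2,3,4,1] (faults so far: 4)
  step 9: ref 2 -> HIT, frames=[2,3,4,1] (faults so far: 4)
  step 10: ref 5 -> FAULT, evict 1, frames=[2,3,4,5] (faults so far: 5)
  step 11: ref 3 -> HIT, frames=[2,3,4,5] (faults so far: 5)
  step 12: ref 2 -> HIT, frames=[2,3,4,5] (faults so far: 5)
  Optimal total faults: 5

Answer: 6 6 5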